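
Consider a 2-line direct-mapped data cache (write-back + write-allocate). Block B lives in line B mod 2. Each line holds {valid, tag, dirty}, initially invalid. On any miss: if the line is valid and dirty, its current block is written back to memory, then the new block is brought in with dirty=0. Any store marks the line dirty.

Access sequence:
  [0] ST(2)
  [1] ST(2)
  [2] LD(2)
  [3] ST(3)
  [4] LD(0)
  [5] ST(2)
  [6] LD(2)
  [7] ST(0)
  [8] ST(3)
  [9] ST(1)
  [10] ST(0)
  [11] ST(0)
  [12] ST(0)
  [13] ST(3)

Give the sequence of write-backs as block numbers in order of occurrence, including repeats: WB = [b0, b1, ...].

  0 | W B2 → L0 miss [D]
  1 | W B2 → L0 hit [D]
  2 | R B2 → L0 hit [D]
  3 | W B3 → L1 miss [D]
  4 | R B0 → L0 miss wb→B2 [-]
  5 | W B2 → L0 miss [D]
  6 | R B2 → L0 hit [D]
  7 | W B0 → L0 miss wb→B2 [D]
  8 | W B3 → L1 hit [D]
  9 | W B1 → L1 miss wb→B3 [D]
  10 | W B0 → L0 hit [D]
  11 | W B0 → L0 hit [D]
  12 | W B0 → L0 hit [D]
  13 | W B3 → L1 miss wb→B1 [D]

WB = [2, 2, 3, 1]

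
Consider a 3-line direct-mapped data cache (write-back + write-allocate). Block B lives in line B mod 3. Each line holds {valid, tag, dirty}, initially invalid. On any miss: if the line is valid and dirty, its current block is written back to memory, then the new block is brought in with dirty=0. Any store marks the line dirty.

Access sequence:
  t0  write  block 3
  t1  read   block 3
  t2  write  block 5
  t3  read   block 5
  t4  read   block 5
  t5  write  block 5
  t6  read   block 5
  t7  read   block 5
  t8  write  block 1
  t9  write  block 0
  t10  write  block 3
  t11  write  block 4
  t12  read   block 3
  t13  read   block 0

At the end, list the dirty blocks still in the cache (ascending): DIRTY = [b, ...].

  0 | W B3 → L0 miss [D]
  1 | R B3 → L0 hit [D]
  2 | W B5 → L2 miss [D]
  3 | R B5 → L2 hit [D]
  4 | R B5 → L2 hit [D]
  5 | W B5 → L2 hit [D]
  6 | R B5 → L2 hit [D]
  7 | R B5 → L2 hit [D]
  8 | W B1 → L1 miss [D]
  9 | W B0 → L0 miss wb→B3 [D]
  10 | W B3 → L0 miss wb→B0 [D]
  11 | W B4 → L1 miss wb→B1 [D]
  12 | R B3 → L0 hit [D]
  13 | R B0 → L0 miss wb→B3 [-]

DIRTY = [4, 5]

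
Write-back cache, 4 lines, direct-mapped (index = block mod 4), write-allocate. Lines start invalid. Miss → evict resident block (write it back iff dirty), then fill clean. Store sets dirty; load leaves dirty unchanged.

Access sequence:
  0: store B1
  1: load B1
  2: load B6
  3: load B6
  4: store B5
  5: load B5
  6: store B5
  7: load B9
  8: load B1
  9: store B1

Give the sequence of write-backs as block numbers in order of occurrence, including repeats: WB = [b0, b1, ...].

WB = [1, 5]

  0 | W B1 → L1 miss [D]
  1 | R B1 → L1 hit [D]
  2 | R B6 → L2 miss [-]
  3 | R B6 → L2 hit [-]
  4 | W B5 → L1 miss wb→B1 [D]
  5 | R B5 → L1 hit [D]
  6 | W B5 → L1 hit [D]
  7 | R B9 → L1 miss wb→B5 [-]
  8 | R B1 → L1 miss [-]
  9 | W B1 → L1 hit [D]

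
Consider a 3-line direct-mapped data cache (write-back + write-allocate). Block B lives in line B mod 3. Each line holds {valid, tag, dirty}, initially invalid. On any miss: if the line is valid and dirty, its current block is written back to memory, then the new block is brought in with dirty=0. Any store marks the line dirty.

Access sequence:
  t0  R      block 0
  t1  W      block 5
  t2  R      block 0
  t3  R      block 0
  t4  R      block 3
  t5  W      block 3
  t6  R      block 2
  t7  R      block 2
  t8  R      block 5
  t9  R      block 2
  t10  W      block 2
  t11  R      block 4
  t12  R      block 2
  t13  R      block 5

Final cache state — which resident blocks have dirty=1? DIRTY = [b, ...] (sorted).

DIRTY = [3]

  0 | R B0 → L0 miss [-]
  1 | W B5 → L2 miss [D]
  2 | R B0 → L0 hit [-]
  3 | R B0 → L0 hit [-]
  4 | R B3 → L0 miss [-]
  5 | W B3 → L0 hit [D]
  6 | R B2 → L2 miss wb→B5 [-]
  7 | R B2 → L2 hit [-]
  8 | R B5 → L2 miss [-]
  9 | R B2 → L2 miss [-]
  10 | W B2 → L2 hit [D]
  11 | R B4 → L1 miss [-]
  12 | R B2 → L2 hit [D]
  13 | R B5 → L2 miss wb→B2 [-]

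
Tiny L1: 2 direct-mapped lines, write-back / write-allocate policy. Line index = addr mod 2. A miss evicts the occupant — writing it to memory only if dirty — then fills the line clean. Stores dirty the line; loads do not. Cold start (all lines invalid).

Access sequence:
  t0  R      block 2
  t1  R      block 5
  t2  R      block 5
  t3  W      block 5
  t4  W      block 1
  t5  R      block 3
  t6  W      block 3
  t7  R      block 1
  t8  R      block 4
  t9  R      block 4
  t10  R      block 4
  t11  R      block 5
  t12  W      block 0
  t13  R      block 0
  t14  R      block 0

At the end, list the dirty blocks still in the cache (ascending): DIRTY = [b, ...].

DIRTY = [0]

  0 | R B2 → L0 miss [-]
  1 | R B5 → L1 miss [-]
  2 | R B5 → L1 hit [-]
  3 | W B5 → L1 hit [D]
  4 | W B1 → L1 miss wb→B5 [D]
  5 | R B3 → L1 miss wb→B1 [-]
  6 | W B3 → L1 hit [D]
  7 | R B1 → L1 miss wb→B3 [-]
  8 | R B4 → L0 miss [-]
  9 | R B4 → L0 hit [-]
  10 | R B4 → L0 hit [-]
  11 | R B5 → L1 miss [-]
  12 | W B0 → L0 miss [D]
  13 | R B0 → L0 hit [D]
  14 | R B0 → L0 hit [D]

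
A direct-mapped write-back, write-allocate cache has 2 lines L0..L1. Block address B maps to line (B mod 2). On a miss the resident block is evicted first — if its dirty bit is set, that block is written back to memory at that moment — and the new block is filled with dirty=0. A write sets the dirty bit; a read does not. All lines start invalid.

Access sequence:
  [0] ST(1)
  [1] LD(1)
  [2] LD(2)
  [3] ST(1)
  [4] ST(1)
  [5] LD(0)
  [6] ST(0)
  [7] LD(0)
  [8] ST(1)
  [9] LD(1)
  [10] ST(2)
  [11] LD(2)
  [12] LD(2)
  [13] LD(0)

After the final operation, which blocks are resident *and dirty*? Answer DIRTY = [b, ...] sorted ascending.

DIRTY = [1]

  0 | W B1 → L1 miss [D]
  1 | R B1 → L1 hit [D]
  2 | R B2 → L0 miss [-]
  3 | W B1 → L1 hit [D]
  4 | W B1 → L1 hit [D]
  5 | R B0 → L0 miss [-]
  6 | W B0 → L0 hit [D]
  7 | R B0 → L0 hit [D]
  8 | W B1 → L1 hit [D]
  9 | R B1 → L1 hit [D]
  10 | W B2 → L0 miss wb→B0 [D]
  11 | R B2 → L0 hit [D]
  12 | R B2 → L0 hit [D]
  13 | R B0 → L0 miss wb→B2 [-]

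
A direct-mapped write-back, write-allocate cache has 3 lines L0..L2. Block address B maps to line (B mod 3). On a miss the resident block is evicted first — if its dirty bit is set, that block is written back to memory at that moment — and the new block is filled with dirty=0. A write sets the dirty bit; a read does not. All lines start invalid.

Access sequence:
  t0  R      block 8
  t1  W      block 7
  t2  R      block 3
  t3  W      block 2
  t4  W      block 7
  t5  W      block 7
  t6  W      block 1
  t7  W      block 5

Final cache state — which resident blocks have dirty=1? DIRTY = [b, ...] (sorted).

DIRTY = [1, 5]

0: R B8 -> L2 miss  d=-]
1: W B7 -> L1 miss  d=D]
2: R B3 -> L0 miss  d=-]
3: W B2 -> L2 miss  d=D]
4: W B7 -> L1 hit  d=D]
5: W B7 -> L1 hit  d=D]
6: W B1 -> L1 miss wb->B7  d=D]
7: W B5 -> L2 miss wb->B2  d=D]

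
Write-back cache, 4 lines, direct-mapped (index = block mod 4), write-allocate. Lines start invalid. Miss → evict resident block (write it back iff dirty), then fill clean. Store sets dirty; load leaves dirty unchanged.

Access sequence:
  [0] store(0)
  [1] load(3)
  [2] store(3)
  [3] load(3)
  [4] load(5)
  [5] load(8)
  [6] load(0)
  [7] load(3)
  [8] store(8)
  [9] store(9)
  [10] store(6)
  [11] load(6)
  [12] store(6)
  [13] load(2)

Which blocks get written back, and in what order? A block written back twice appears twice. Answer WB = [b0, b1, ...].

WB = [0, 6]

  0 | W B0 → L0 miss [D]
  1 | R B3 → L3 miss [-]
  2 | W B3 → L3 hit [D]
  3 | R B3 → L3 hit [D]
  4 | R B5 → L1 miss [-]
  5 | R B8 → L0 miss wb→B0 [-]
  6 | R B0 → L0 miss [-]
  7 | R B3 → L3 hit [D]
  8 | W B8 → L0 miss [D]
  9 | W B9 → L1 miss [D]
  10 | W B6 → L2 miss [D]
  11 | R B6 → L2 hit [D]
  12 | W B6 → L2 hit [D]
  13 | R B2 → L2 miss wb→B6 [-]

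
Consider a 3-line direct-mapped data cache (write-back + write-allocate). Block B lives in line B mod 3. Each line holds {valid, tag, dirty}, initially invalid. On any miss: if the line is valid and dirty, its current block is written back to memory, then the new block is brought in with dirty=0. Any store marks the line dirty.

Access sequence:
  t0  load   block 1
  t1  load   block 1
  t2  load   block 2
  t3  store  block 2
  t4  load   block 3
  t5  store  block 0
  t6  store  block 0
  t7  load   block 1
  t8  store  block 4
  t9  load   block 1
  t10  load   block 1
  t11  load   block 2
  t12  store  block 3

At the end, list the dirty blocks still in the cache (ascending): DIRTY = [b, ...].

DIRTY = [2, 3]

0: R B1 -> L1 miss  d=-]
1: R B1 -> L1 hit  d=-]
2: R B2 -> L2 miss  d=-]
3: W B2 -> L2 hit  d=D]
4: R B3 -> L0 miss  d=-]
5: W B0 -> L0 miss  d=D]
6: W B0 -> L0 hit  d=D]
7: R B1 -> L1 hit  d=-]
8: W B4 -> L1 miss  d=D]
9: R B1 -> L1 miss wb->B4  d=-]
10: R B1 -> L1 hit  d=-]
11: R B2 -> L2 hit  d=D]
12: W B3 -> L0 miss wb->B0  d=D]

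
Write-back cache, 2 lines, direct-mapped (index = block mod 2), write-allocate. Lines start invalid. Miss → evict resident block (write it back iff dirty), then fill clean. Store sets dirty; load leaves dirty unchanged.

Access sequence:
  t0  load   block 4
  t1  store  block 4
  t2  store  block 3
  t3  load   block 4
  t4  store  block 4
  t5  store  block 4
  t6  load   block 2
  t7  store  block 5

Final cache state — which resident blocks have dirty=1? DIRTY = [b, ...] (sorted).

  0 | R B4 → L0 miss [-]
  1 | W B4 → L0 hit [D]
  2 | W B3 → L1 miss [D]
  3 | R B4 → L0 hit [D]
  4 | W B4 → L0 hit [D]
  5 | W B4 → L0 hit [D]
  6 | R B2 → L0 miss wb→B4 [-]
  7 | W B5 → L1 miss wb→B3 [D]

DIRTY = [5]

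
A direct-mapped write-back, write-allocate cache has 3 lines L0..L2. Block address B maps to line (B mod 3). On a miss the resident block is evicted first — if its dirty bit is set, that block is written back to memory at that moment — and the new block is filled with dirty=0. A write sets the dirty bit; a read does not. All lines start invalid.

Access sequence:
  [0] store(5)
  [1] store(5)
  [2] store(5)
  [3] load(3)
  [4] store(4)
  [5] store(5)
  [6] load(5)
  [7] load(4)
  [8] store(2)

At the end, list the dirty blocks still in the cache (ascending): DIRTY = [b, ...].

  0 | W B5 → L2 miss [D]
  1 | W B5 → L2 hit [D]
  2 | W B5 → L2 hit [D]
  3 | R B3 → L0 miss [-]
  4 | W B4 → L1 miss [D]
  5 | W B5 → L2 hit [D]
  6 | R B5 → L2 hit [D]
  7 | R B4 → L1 hit [D]
  8 | W B2 → L2 miss wb→B5 [D]

DIRTY = [2, 4]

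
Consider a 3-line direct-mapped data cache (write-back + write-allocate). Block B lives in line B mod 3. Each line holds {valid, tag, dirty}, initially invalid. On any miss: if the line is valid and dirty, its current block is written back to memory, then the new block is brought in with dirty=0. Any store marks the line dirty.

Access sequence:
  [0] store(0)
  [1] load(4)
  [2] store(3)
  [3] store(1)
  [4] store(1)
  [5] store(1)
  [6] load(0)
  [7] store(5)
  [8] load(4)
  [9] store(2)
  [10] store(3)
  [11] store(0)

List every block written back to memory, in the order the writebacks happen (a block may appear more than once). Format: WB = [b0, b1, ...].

WB = [0, 3, 1, 5, 3]

  0 | W B0 → L0 miss [D]
  1 | R B4 → L1 miss [-]
  2 | W B3 → L0 miss wb→B0 [D]
  3 | W B1 → L1 miss [D]
  4 | W B1 → L1 hit [D]
  5 | W B1 → L1 hit [D]
  6 | R B0 → L0 miss wb→B3 [-]
  7 | W B5 → L2 miss [D]
  8 | R B4 → L1 miss wb→B1 [-]
  9 | W B2 → L2 miss wb→B5 [D]
  10 | W B3 → L0 miss [D]
  11 | W B0 → L0 miss wb→B3 [D]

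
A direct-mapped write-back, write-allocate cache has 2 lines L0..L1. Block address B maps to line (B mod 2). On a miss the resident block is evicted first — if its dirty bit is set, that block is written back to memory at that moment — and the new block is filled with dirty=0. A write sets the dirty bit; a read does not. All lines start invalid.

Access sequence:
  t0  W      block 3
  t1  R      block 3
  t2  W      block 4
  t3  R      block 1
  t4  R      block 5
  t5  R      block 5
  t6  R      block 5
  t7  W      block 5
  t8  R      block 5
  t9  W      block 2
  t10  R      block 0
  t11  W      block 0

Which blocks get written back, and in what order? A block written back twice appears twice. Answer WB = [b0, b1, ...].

WB = [3, 4, 2]

0: W B3 → L1 miss [D]
1: R B3 → L1 hit [D]
2: W B4 → L0 miss [D]
3: R B1 → L1 miss wb→B3 [-]
4: R B5 → L1 miss [-]
5: R B5 → L1 hit [-]
6: R B5 → L1 hit [-]
7: W B5 → L1 hit [D]
8: R B5 → L1 hit [D]
9: W B2 → L0 miss wb→B4 [D]
10: R B0 → L0 miss wb→B2 [-]
11: W B0 → L0 hit [D]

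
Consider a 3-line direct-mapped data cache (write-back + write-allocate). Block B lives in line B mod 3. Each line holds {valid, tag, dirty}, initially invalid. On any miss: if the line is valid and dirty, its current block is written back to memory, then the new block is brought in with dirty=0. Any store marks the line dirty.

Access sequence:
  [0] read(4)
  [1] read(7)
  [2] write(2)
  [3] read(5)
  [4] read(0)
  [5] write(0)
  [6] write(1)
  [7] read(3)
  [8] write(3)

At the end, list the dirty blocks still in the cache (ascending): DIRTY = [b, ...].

DIRTY = [1, 3]

0: R B4 -> L1 miss  d=-]
1: R B7 -> L1 miss  d=-]
2: W B2 -> L2 miss  d=D]
3: R B5 -> L2 miss wb->B2  d=-]
4: R B0 -> L0 miss  d=-]
5: W B0 -> L0 hit  d=D]
6: W B1 -> L1 miss  d=D]
7: R B3 -> L0 miss wb->B0  d=-]
8: W B3 -> L0 hit  d=D]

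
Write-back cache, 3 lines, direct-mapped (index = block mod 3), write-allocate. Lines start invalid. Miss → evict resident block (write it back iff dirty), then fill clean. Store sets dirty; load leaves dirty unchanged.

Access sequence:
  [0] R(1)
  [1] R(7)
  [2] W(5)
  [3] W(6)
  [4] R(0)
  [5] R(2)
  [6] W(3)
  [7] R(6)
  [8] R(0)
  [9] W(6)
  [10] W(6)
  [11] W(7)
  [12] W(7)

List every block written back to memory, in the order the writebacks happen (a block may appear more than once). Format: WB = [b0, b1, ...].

WB = [6, 5, 3]

0: R B1 -> L1 miss  d=-]
1: R B7 -> L1 miss  d=-]
2: W B5 -> L2 miss  d=D]
3: W B6 -> L0 miss  d=D]
4: R B0 -> L0 miss wb->B6  d=-]
5: R B2 -> L2 miss wb->B5  d=-]
6: W B3 -> L0 miss  d=D]
7: R B6 -> L0 miss wb->B3  d=-]
8: R B0 -> L0 miss  d=-]
9: W B6 -> L0 miss  d=D]
10: W B6 -> L0 hit  d=D]
11: W B7 -> L1 hit  d=D]
12: W B7 -> L1 hit  d=D]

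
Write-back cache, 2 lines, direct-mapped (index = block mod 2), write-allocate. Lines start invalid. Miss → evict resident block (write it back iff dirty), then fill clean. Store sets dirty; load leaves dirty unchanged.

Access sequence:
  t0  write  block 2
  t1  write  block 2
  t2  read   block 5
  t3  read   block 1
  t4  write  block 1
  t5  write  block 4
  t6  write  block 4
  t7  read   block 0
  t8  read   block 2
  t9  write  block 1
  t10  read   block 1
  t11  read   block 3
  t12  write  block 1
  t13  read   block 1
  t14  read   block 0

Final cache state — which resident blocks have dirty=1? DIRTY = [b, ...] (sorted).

DIRTY = [1]

0: W B2 -> L0 miss  d=D]
1: W B2 -> L0 hit  d=D]
2: R B5 -> L1 miss  d=-]
3: R B1 -> L1 miss  d=-]
4: W B1 -> L1 hit  d=D]
5: W B4 -> L0 miss wb->B2  d=D]
6: W B4 -> L0 hit  d=D]
7: R B0 -> L0 miss wb->B4  d=-]
8: R B2 -> L0 miss  d=-]
9: W B1 -> L1 hit  d=D]
10: R B1 -> L1 hit  d=D]
11: R B3 -> L1 miss wb->B1  d=-]
12: W B1 -> L1 miss  d=D]
13: R B1 -> L1 hit  d=D]
14: R B0 -> L0 miss  d=-]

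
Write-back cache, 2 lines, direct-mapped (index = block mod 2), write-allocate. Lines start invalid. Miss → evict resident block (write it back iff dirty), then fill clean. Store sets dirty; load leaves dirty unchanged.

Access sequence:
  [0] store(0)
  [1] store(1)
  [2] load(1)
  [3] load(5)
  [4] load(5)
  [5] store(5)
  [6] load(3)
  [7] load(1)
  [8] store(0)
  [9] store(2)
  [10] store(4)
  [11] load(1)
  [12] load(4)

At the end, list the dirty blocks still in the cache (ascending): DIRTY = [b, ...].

0: W B0 → L0 miss [D]
1: W B1 → L1 miss [D]
2: R B1 → L1 hit [D]
3: R B5 → L1 miss wb→B1 [-]
4: R B5 → L1 hit [-]
5: W B5 → L1 hit [D]
6: R B3 → L1 miss wb→B5 [-]
7: R B1 → L1 miss [-]
8: W B0 → L0 hit [D]
9: W B2 → L0 miss wb→B0 [D]
10: W B4 → L0 miss wb→B2 [D]
11: R B1 → L1 hit [-]
12: R B4 → L0 hit [D]

DIRTY = [4]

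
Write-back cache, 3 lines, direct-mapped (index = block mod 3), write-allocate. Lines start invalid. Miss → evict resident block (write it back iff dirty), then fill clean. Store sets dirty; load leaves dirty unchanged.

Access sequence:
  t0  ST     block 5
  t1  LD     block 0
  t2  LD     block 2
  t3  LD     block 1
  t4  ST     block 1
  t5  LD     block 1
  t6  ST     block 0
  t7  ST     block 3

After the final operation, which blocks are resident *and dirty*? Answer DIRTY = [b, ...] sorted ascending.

DIRTY = [1, 3]

0: W B5 -> L2 miss  d=D]
1: R B0 -> L0 miss  d=-]
2: R B2 -> L2 miss wb->B5  d=-]
3: R B1 -> L1 miss  d=-]
4: W B1 -> L1 hit  d=D]
5: R B1 -> L1 hit  d=D]
6: W B0 -> L0 hit  d=D]
7: W B3 -> L0 miss wb->B0  d=D]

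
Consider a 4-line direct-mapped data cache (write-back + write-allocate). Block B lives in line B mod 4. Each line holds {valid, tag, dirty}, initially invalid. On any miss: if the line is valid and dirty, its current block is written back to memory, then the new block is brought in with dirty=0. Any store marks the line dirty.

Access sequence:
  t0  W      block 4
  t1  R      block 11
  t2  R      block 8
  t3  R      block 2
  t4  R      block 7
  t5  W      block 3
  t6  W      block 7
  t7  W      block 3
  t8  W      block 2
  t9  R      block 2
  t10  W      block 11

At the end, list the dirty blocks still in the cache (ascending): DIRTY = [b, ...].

0: W B4 → L0 miss [D]
1: R B11 → L3 miss [-]
2: R B8 → L0 miss wb→B4 [-]
3: R B2 → L2 miss [-]
4: R B7 → L3 miss [-]
5: W B3 → L3 miss [D]
6: W B7 → L3 miss wb→B3 [D]
7: W B3 → L3 miss wb→B7 [D]
8: W B2 → L2 hit [D]
9: R B2 → L2 hit [D]
10: W B11 → L3 miss wb→B3 [D]

DIRTY = [2, 11]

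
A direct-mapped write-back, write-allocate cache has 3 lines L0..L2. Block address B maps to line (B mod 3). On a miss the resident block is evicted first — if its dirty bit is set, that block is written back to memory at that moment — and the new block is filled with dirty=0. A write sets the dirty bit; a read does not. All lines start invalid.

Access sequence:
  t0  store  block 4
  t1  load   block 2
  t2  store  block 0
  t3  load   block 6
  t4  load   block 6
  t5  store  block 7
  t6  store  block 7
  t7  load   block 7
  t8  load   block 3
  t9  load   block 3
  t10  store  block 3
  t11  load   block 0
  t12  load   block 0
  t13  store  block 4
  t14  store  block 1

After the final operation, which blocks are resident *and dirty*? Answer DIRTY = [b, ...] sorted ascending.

DIRTY = [1]

0: W B4 -> L1 miss  d=D]
1: R B2 -> L2 miss  d=-]
2: W B0 -> L0 miss  d=D]
3: R B6 -> L0 miss wb->B0  d=-]
4: R B6 -> L0 hit  d=-]
5: W B7 -> L1 miss wb->B4  d=D]
6: W B7 -> L1 hit  d=D]
7: R B7 -> L1 hit  d=D]
8: R B3 -> L0 miss  d=-]
9: R B3 -> L0 hit  d=-]
10: W B3 -> L0 hit  d=D]
11: R B0 -> L0 miss wb->B3  d=-]
12: R B0 -> L0 hit  d=-]
13: W B4 -> L1 miss wb->B7  d=D]
14: W B1 -> L1 miss wb->B4  d=D]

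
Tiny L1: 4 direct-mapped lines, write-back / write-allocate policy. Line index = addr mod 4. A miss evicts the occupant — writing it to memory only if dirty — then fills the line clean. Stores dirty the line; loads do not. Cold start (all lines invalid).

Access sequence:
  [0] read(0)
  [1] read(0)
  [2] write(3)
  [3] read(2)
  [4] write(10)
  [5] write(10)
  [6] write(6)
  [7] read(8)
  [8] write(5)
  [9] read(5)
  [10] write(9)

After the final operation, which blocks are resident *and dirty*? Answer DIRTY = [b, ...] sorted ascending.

DIRTY = [3, 6, 9]

  0 | R B0 → L0 miss [-]
  1 | R B0 → L0 hit [-]
  2 | W B3 → L3 miss [D]
  3 | R B2 → L2 miss [-]
  4 | W B10 → L2 miss [D]
  5 | W B10 → L2 hit [D]
  6 | W B6 → L2 miss wb→B10 [D]
  7 | R B8 → L0 miss [-]
  8 | W B5 → L1 miss [D]
  9 | R B5 → L1 hit [D]
  10 | W B9 → L1 miss wb→B5 [D]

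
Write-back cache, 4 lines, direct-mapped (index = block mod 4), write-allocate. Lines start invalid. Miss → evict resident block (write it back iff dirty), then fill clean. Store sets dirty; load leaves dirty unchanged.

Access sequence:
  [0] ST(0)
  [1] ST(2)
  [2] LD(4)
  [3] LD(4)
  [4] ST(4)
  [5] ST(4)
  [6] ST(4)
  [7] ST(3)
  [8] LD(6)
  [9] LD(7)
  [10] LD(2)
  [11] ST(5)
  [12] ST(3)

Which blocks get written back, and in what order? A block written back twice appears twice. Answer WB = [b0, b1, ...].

0: W B0 -> L0 miss  d=D]
1: W B2 -> L2 miss  d=D]
2: R B4 -> L0 miss wb->B0  d=-]
3: R B4 -> L0 hit  d=-]
4: W B4 -> L0 hit  d=D]
5: W B4 -> L0 hit  d=D]
6: W B4 -> L0 hit  d=D]
7: W B3 -> L3 miss  d=D]
8: R B6 -> L2 miss wb->B2  d=-]
9: R B7 -> L3 miss wb->B3  d=-]
10: R B2 -> L2 miss  d=-]
11: W B5 -> L1 miss  d=D]
12: W B3 -> L3 miss  d=D]

WB = [0, 2, 3]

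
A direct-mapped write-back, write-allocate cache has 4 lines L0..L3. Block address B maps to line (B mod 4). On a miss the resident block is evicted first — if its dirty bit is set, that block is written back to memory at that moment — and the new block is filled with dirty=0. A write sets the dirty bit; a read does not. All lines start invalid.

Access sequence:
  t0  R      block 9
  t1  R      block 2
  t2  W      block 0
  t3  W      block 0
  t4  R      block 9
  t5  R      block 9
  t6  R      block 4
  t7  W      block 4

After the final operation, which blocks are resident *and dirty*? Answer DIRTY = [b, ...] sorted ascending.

0: R B9 -> L1 miss  d=-]
1: R B2 -> L2 miss  d=-]
2: W B0 -> L0 miss  d=D]
3: W B0 -> L0 hit  d=D]
4: R B9 -> L1 hit  d=-]
5: R B9 -> L1 hit  d=-]
6: R B4 -> L0 miss wb->B0  d=-]
7: W B4 -> L0 hit  d=D]

DIRTY = [4]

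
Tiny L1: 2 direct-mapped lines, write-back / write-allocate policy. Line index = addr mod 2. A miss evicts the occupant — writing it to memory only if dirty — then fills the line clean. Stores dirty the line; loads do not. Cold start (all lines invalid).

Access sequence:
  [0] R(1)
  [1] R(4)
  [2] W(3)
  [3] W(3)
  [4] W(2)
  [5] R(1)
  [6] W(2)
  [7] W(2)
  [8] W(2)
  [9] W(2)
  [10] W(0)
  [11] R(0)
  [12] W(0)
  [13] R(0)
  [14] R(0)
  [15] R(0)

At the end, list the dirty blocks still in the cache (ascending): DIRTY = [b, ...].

DIRTY = [0]

0: R B1 -> L1 miss  d=-]
1: R B4 -> L0 miss  d=-]
2: W B3 -> L1 miss  d=D]
3: W B3 -> L1 hit  d=D]
4: W B2 -> L0 miss  d=D]
5: R B1 -> L1 miss wb->B3  d=-]
6: W B2 -> L0 hit  d=D]
7: W B2 -> L0 hit  d=D]
8: W B2 -> L0 hit  d=D]
9: W B2 -> L0 hit  d=D]
10: W B0 -> L0 miss wb->B2  d=D]
11: R B0 -> L0 hit  d=D]
12: W B0 -> L0 hit  d=D]
13: R B0 -> L0 hit  d=D]
14: R B0 -> L0 hit  d=D]
15: R B0 -> L0 hit  d=D]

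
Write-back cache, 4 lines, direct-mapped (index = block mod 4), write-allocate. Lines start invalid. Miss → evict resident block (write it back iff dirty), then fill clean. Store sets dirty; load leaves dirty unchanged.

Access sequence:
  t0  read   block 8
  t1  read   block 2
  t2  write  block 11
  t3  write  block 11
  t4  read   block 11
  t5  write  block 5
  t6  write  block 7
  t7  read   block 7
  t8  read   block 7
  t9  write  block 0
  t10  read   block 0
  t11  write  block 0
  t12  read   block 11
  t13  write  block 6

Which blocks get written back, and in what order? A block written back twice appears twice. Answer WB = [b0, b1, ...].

0: R B8 → L0 miss [-]
1: R B2 → L2 miss [-]
2: W B11 → L3 miss [D]
3: W B11 → L3 hit [D]
4: R B11 → L3 hit [D]
5: W B5 → L1 miss [D]
6: W B7 → L3 miss wb→B11 [D]
7: R B7 → L3 hit [D]
8: R B7 → L3 hit [D]
9: W B0 → L0 miss [D]
10: R B0 → L0 hit [D]
11: W B0 → L0 hit [D]
12: R B11 → L3 miss wb→B7 [-]
13: W B6 → L2 miss [D]

WB = [11, 7]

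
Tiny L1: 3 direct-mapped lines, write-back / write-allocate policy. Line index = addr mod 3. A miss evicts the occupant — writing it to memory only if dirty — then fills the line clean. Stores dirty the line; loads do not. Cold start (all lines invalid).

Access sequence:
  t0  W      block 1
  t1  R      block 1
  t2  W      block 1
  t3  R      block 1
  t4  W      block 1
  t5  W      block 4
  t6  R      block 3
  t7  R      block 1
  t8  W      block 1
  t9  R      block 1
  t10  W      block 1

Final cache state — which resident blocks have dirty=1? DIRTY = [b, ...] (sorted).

DIRTY = [1]

0: W B1 -> L1 miss  d=D]
1: R B1 -> L1 hit  d=D]
2: W B1 -> L1 hit  d=D]
3: R B1 -> L1 hit  d=D]
4: W B1 -> L1 hit  d=D]
5: W B4 -> L1 miss wb->B1  d=D]
6: R B3 -> L0 miss  d=-]
7: R B1 -> L1 miss wb->B4  d=-]
8: W B1 -> L1 hit  d=D]
9: R B1 -> L1 hit  d=D]
10: W B1 -> L1 hit  d=D]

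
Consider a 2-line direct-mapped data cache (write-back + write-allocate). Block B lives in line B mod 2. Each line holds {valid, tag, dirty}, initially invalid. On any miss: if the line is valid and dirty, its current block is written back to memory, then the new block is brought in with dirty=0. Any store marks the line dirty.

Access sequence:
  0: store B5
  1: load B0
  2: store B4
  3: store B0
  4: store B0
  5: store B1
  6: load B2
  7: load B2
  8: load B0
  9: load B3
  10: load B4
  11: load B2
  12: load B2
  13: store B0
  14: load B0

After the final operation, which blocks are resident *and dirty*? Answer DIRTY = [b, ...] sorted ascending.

DIRTY = [0]

0: W B5 -> L1 miss  d=D]
1: R B0 -> L0 miss  d=-]
2: W B4 -> L0 miss  d=D]
3: W B0 -> L0 miss wb->B4  d=D]
4: W B0 -> L0 hit  d=D]
5: W B1 -> L1 miss wb->B5  d=D]
6: R B2 -> L0 miss wb->B0  d=-]
7: R B2 -> L0 hit  d=-]
8: R B0 -> L0 miss  d=-]
9: R B3 -> L1 miss wb->B1  d=-]
10: R B4 -> L0 miss  d=-]
11: R B2 -> L0 miss  d=-]
12: R B2 -> L0 hit  d=-]
13: W B0 -> L0 miss  d=D]
14: R B0 -> L0 hit  d=D]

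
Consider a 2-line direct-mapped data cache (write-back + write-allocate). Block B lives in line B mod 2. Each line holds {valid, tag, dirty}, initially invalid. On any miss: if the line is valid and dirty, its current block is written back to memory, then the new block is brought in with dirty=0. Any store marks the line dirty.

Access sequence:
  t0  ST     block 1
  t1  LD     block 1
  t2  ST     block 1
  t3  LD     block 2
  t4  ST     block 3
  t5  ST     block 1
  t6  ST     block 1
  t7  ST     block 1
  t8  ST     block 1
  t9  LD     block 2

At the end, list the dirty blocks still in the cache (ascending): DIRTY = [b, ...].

0: W B1 → L1 miss [D]
1: R B1 → L1 hit [D]
2: W B1 → L1 hit [D]
3: R B2 → L0 miss [-]
4: W B3 → L1 miss wb→B1 [D]
5: W B1 → L1 miss wb→B3 [D]
6: W B1 → L1 hit [D]
7: W B1 → L1 hit [D]
8: W B1 → L1 hit [D]
9: R B2 → L0 hit [-]

DIRTY = [1]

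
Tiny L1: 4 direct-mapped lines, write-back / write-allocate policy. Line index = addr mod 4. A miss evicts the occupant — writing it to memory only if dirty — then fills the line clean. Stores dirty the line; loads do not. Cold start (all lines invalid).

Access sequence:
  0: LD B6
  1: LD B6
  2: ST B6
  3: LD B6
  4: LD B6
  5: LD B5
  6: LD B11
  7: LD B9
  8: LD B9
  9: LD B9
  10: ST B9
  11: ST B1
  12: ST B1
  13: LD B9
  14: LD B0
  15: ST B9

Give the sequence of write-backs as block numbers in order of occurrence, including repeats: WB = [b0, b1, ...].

WB = [9, 1]

0: R B6 -> L2 miss  d=-]
1: R B6 -> L2 hit  d=-]
2: W B6 -> L2 hit  d=D]
3: R B6 -> L2 hit  d=D]
4: R B6 -> L2 hit  d=D]
5: R B5 -> L1 miss  d=-]
6: R B11 -> L3 miss  d=-]
7: R B9 -> L1 miss  d=-]
8: R B9 -> L1 hit  d=-]
9: R B9 -> L1 hit  d=-]
10: W B9 -> L1 hit  d=D]
11: W B1 -> L1 miss wb->B9  d=D]
12: W B1 -> L1 hit  d=D]
13: R B9 -> L1 miss wb->B1  d=-]
14: R B0 -> L0 miss  d=-]
15: W B9 -> L1 hit  d=D]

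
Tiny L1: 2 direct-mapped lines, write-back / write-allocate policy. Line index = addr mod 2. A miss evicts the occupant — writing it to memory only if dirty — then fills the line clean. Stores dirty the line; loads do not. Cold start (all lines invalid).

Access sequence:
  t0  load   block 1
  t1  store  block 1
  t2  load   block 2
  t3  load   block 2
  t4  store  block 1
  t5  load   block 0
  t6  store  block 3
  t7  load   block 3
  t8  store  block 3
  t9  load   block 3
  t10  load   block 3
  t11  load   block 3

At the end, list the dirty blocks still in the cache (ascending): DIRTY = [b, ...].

DIRTY = [3]

0: R B1 -> L1 miss  d=-]
1: W B1 -> L1 hit  d=D]
2: R B2 -> L0 miss  d=-]
3: R B2 -> L0 hit  d=-]
4: W B1 -> L1 hit  d=D]
5: R B0 -> L0 miss  d=-]
6: W B3 -> L1 miss wb->B1  d=D]
7: R B3 -> L1 hit  d=D]
8: W B3 -> L1 hit  d=D]
9: R B3 -> L1 hit  d=D]
10: R B3 -> L1 hit  d=D]
11: R B3 -> L1 hit  d=D]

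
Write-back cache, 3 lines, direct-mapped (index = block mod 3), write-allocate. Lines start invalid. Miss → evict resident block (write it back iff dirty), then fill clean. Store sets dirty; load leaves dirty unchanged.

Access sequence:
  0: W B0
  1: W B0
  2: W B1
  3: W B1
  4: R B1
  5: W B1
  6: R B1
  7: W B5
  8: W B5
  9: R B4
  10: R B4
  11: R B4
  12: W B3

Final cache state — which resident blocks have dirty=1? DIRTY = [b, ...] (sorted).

DIRTY = [3, 5]

0: W B0 → L0 miss [D]
1: W B0 → L0 hit [D]
2: W B1 → L1 miss [D]
3: W B1 → L1 hit [D]
4: R B1 → L1 hit [D]
5: W B1 → L1 hit [D]
6: R B1 → L1 hit [D]
7: W B5 → L2 miss [D]
8: W B5 → L2 hit [D]
9: R B4 → L1 miss wb→B1 [-]
10: R B4 → L1 hit [-]
11: R B4 → L1 hit [-]
12: W B3 → L0 miss wb→B0 [D]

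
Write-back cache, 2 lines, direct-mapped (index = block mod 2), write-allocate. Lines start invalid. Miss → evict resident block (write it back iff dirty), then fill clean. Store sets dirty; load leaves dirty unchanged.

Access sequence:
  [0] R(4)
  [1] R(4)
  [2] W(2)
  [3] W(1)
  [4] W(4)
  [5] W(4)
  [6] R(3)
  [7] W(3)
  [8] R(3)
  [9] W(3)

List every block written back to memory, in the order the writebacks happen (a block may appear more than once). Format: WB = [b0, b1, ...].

WB = [2, 1]

0: R B4 -> L0 miss  d=-]
1: R B4 -> L0 hit  d=-]
2: W B2 -> L0 miss  d=D]
3: W B1 -> L1 miss  d=D]
4: W B4 -> L0 miss wb->B2  d=D]
5: W B4 -> L0 hit  d=D]
6: R B3 -> L1 miss wb->B1  d=-]
7: W B3 -> L1 hit  d=D]
8: R B3 -> L1 hit  d=D]
9: W B3 -> L1 hit  d=D]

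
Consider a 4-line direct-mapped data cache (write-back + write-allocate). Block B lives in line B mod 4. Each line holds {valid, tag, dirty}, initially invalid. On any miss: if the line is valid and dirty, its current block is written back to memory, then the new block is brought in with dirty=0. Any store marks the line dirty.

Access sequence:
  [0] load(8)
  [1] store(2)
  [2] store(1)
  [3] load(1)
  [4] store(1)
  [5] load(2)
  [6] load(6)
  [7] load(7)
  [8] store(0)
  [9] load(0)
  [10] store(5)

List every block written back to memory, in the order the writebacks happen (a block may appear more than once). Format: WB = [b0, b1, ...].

WB = [2, 1]

0: R B8 → L0 miss [-]
1: W B2 → L2 miss [D]
2: W B1 → L1 miss [D]
3: R B1 → L1 hit [D]
4: W B1 → L1 hit [D]
5: R B2 → L2 hit [D]
6: R B6 → L2 miss wb→B2 [-]
7: R B7 → L3 miss [-]
8: W B0 → L0 miss [D]
9: R B0 → L0 hit [D]
10: W B5 → L1 miss wb→B1 [D]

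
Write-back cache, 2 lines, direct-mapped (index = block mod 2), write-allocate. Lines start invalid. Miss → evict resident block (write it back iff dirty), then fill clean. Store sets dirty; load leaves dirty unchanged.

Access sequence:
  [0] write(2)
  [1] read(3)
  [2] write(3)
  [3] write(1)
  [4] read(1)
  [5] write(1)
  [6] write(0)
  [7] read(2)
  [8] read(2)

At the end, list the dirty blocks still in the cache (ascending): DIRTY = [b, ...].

0: W B2 -> L0 miss  d=D]
1: R B3 -> L1 miss  d=-]
2: W B3 -> L1 hit  d=D]
3: W B1 -> L1 miss wb->B3  d=D]
4: R B1 -> L1 hit  d=D]
5: W B1 -> L1 hit  d=D]
6: W B0 -> L0 miss wb->B2  d=D]
7: R B2 -> L0 miss wb->B0  d=-]
8: R B2 -> L0 hit  d=-]

DIRTY = [1]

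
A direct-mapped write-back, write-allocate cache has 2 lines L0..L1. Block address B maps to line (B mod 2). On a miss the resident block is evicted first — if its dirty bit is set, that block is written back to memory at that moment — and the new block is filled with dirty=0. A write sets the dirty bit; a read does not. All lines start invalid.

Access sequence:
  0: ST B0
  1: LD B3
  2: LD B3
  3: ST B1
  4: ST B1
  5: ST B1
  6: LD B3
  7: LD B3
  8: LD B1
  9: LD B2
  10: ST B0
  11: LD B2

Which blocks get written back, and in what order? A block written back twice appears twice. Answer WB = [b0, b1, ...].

  0 | W B0 → L0 miss [D]
  1 | R B3 → L1 miss [-]
  2 | R B3 → L1 hit [-]
  3 | W B1 → L1 miss [D]
  4 | W B1 → L1 hit [D]
  5 | W B1 → L1 hit [D]
  6 | R B3 → L1 miss wb→B1 [-]
  7 | R B3 → L1 hit [-]
  8 | R B1 → L1 miss [-]
  9 | R B2 → L0 miss wb→B0 [-]
  10 | W B0 → L0 miss [D]
  11 | R B2 → L0 miss wb→B0 [-]

WB = [1, 0, 0]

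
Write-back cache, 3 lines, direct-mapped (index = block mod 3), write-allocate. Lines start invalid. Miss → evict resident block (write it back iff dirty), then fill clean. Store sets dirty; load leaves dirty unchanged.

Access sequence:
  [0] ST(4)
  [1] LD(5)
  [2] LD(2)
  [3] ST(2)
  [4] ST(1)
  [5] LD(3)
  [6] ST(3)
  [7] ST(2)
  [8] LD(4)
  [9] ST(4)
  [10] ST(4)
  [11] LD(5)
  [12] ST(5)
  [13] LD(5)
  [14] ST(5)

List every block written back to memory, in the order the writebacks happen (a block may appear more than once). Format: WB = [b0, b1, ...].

WB = [4, 1, 2]

0: W B4 -> L1 miss  d=D]
1: R B5 -> L2 miss  d=-]
2: R B2 -> L2 miss  d=-]
3: W B2 -> L2 hit  d=D]
4: W B1 -> L1 miss wb->B4  d=D]
5: R B3 -> L0 miss  d=-]
6: W B3 -> L0 hit  d=D]
7: W B2 -> L2 hit  d=D]
8: R B4 -> L1 miss wb->B1  d=-]
9: W B4 -> L1 hit  d=D]
10: W B4 -> L1 hit  d=D]
11: R B5 -> L2 miss wb->B2  d=-]
12: W B5 -> L2 hit  d=D]
13: R B5 -> L2 hit  d=D]
14: W B5 -> L2 hit  d=D]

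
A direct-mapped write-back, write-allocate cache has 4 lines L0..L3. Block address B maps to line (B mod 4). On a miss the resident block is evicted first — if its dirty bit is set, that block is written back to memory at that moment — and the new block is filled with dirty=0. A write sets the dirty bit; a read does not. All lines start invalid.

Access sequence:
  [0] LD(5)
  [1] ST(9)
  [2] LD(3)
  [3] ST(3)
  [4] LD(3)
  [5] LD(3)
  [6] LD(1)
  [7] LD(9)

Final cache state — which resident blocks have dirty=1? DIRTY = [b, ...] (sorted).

0: R B5 → L1 miss [-]
1: W B9 → L1 miss [D]
2: R B3 → L3 miss [-]
3: W B3 → L3 hit [D]
4: R B3 → L3 hit [D]
5: R B3 → L3 hit [D]
6: R B1 → L1 miss wb→B9 [-]
7: R B9 → L1 miss [-]

DIRTY = [3]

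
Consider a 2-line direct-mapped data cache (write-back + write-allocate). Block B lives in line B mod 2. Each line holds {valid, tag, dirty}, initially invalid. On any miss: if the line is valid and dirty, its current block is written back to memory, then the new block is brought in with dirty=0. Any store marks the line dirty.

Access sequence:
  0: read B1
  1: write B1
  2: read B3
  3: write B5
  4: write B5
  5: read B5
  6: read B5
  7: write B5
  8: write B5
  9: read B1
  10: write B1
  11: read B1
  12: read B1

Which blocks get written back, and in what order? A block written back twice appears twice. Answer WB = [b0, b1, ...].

0: R B1 -> L1 miss  d=-]
1: W B1 -> L1 hit  d=D]
2: R B3 -> L1 miss wb->B1  d=-]
3: W B5 -> L1 miss  d=D]
4: W B5 -> L1 hit  d=D]
5: R B5 -> L1 hit  d=D]
6: R B5 -> L1 hit  d=D]
7: W B5 -> L1 hit  d=D]
8: W B5 -> L1 hit  d=D]
9: R B1 -> L1 miss wb->B5  d=-]
10: W B1 -> L1 hit  d=D]
11: R B1 -> L1 hit  d=D]
12: R B1 -> L1 hit  d=D]

WB = [1, 5]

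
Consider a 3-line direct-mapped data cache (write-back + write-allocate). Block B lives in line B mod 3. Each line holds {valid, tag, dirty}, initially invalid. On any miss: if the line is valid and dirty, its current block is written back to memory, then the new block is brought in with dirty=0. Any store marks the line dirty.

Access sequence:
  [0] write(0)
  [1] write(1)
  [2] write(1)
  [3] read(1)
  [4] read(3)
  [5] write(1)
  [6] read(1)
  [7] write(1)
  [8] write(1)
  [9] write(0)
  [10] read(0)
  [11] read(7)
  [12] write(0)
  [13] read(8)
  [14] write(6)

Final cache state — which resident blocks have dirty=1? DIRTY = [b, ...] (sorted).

0: W B0 → L0 miss [D]
1: W B1 → L1 miss [D]
2: W B1 → L1 hit [D]
3: R B1 → L1 hit [D]
4: R B3 → L0 miss wb→B0 [-]
5: W B1 → L1 hit [D]
6: R B1 → L1 hit [D]
7: W B1 → L1 hit [D]
8: W B1 → L1 hit [D]
9: W B0 → L0 miss [D]
10: R B0 → L0 hit [D]
11: R B7 → L1 miss wb→B1 [-]
12: W B0 → L0 hit [D]
13: R B8 → L2 miss [-]
14: W B6 → L0 miss wb→B0 [D]

DIRTY = [6]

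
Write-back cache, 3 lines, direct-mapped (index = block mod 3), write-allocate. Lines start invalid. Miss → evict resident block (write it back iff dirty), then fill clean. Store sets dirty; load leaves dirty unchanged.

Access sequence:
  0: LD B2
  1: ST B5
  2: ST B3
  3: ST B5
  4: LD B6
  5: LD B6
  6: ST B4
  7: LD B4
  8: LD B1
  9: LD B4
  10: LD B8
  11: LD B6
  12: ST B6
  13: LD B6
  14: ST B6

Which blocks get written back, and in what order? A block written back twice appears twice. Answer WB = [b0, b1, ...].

0: R B2 -> L2 miss  d=-]
1: W B5 -> L2 miss  d=D]
2: W B3 -> L0 miss  d=D]
3: W B5 -> L2 hit  d=D]
4: R B6 -> L0 miss wb->B3  d=-]
5: R B6 -> L0 hit  d=-]
6: W B4 -> L1 miss  d=D]
7: R B4 -> L1 hit  d=D]
8: R B1 -> L1 miss wb->B4  d=-]
9: R B4 -> L1 miss  d=-]
10: R B8 -> L2 miss wb->B5  d=-]
11: R B6 -> L0 hit  d=-]
12: W B6 -> L0 hit  d=D]
13: R B6 -> L0 hit  d=D]
14: W B6 -> L0 hit  d=D]

WB = [3, 4, 5]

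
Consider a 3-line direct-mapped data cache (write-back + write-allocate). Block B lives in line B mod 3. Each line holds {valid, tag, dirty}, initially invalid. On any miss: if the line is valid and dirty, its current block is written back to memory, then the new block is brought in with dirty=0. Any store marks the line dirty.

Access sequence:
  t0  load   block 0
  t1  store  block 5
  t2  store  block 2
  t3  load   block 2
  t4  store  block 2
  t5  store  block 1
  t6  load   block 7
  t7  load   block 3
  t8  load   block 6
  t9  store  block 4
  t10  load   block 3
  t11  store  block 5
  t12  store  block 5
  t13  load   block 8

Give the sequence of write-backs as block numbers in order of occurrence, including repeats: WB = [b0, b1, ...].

WB = [5, 1, 2, 5]

  0 | R B0 → L0 miss [-]
  1 | W B5 → L2 miss [D]
  2 | W B2 → L2 miss wb→B5 [D]
  3 | R B2 → L2 hit [D]
  4 | W B2 → L2 hit [D]
  5 | W B1 → L1 miss [D]
  6 | R B7 → L1 miss wb→B1 [-]
  7 | R B3 → L0 miss [-]
  8 | R B6 → L0 miss [-]
  9 | W B4 → L1 miss [D]
  10 | R B3 → L0 miss [-]
  11 | W B5 → L2 miss wb→B2 [D]
  12 | W B5 → L2 hit [D]
  13 | R B8 → L2 miss wb→B5 [-]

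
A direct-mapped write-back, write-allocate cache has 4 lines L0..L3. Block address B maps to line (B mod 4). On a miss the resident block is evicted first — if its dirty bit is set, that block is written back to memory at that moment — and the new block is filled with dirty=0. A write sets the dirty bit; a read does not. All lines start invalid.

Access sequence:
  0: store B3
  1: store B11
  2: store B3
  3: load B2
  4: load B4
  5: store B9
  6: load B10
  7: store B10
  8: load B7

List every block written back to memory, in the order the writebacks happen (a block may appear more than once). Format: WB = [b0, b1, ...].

0: W B3 -> L3 miss  d=D]
1: W B11 -> L3 miss wb->B3  d=D]
2: W B3 -> L3 miss wb->B11  d=D]
3: R B2 -> L2 miss  d=-]
4: R B4 -> L0 miss  d=-]
5: W B9 -> L1 miss  d=D]
6: R B10 -> L2 miss  d=-]
7: W B10 -> L2 hit  d=D]
8: R B7 -> L3 miss wb->B3  d=-]

WB = [3, 11, 3]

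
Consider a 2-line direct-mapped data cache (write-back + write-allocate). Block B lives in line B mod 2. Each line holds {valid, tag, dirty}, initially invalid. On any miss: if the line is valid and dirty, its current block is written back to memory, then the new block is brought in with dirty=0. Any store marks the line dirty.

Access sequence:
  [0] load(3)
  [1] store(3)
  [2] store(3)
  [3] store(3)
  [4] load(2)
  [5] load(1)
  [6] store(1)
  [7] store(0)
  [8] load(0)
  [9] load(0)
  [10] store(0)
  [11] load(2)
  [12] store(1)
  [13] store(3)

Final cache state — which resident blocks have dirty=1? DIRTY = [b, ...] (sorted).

0: R B3 -> L1 miss  d=-]
1: W B3 -> L1 hit  d=D]
2: W B3 -> L1 hit  d=D]
3: W B3 -> L1 hit  d=D]
4: R B2 -> L0 miss  d=-]
5: R B1 -> L1 miss wb->B3  d=-]
6: W B1 -> L1 hit  d=D]
7: W B0 -> L0 miss  d=D]
8: R B0 -> L0 hit  d=D]
9: R B0 -> L0 hit  d=D]
10: W B0 -> L0 hit  d=D]
11: R B2 -> L0 miss wb->B0  d=-]
12: W B1 -> L1 hit  d=D]
13: W B3 -> L1 miss wb->B1  d=D]

DIRTY = [3]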